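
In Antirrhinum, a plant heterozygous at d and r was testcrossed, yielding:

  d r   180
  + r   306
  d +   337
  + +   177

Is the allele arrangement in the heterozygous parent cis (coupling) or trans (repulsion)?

The two most frequent classes are + r (306) and d + (337); these are the parental (non-recombinant) types.
So the F1 carried + r on one chromosome and d + on the other — the recessive alleles are on opposite chromosomes (trans / repulsion).

trans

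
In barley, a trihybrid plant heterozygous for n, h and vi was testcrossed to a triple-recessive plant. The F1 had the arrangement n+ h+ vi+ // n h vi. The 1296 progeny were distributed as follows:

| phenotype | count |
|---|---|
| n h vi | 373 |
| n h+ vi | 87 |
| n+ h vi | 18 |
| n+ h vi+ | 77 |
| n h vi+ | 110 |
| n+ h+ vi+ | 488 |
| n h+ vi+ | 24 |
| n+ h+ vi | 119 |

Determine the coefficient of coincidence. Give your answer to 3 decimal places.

0.975

The two rarest classes, n h+ vi+ and n+ h vi, are the double crossovers. Comparing them with the parentals, only the n allele has switched, so n is the middle locus and the order is h – n – vi.
h–n: (164 + 42)/1296 = 0.1590; n–vi: (229 + 42)/1296 = 0.2091.
Expected DCO frequency = 0.1590 × 0.2091 ≈ 0.03325; observed = 42/1296 ≈ 0.03241.
Coefficient of coincidence = 0.03241/0.03325 ≈ 0.975.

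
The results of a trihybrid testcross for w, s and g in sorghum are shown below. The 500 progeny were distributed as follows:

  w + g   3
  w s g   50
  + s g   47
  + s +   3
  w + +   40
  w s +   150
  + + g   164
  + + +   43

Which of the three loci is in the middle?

w

The two most frequent reciprocal classes, w s + and + + g, are the parental types, so the F1 was w s + / + + g.
The two rarest classes, + s + and w + g, are the double crossovers. Comparing them with the parentals, only the w allele has switched, so w is the middle locus and the order is g – w – s.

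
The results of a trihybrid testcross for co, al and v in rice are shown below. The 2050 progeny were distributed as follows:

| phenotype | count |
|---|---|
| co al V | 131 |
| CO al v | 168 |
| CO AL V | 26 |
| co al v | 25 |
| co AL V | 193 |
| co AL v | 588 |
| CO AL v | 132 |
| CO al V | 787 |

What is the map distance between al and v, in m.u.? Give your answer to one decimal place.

20.1 m.u.

The two most frequent reciprocal classes, CO al V and co AL v, are the parental types, so the F1 was CO al V / co AL v.
The two rarest classes, CO AL V and co al v, are the double crossovers. Comparing them with the parentals, only the al allele has switched, so al is the middle locus and the order is co – al – v.
Crossovers in the al–v interval produce the single-crossover classes CO al v and co AL V (168 + 193 = 361) plus the double crossovers (51).
RF(al–v) = (361 + 51) / 2050 = 412/2050 = 0.2010 → 20.1 m.u.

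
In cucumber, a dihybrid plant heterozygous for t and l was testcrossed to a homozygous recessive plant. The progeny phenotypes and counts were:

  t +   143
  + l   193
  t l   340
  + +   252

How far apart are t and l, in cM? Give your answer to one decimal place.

36.2 cM

The two most frequent classes, + + (252) and t l (340), are the parental types, so the F1 was + + / t l.
The recombinant classes are + l and t +: 193 + 143 = 336.
Recombination frequency = 336/928 = 0.3621 ≈ 36.2%, i.e. 36.2 cM.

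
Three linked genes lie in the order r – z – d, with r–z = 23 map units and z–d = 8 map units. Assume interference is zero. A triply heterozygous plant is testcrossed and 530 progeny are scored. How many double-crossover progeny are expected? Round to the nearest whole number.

Map distances give recombination frequencies of 0.230 and 0.080 for the two intervals.
With no interference, expected double-crossover frequency = 0.230 × 0.080 = 0.01840.
Expected number = 0.01840 × 530 = 9.75 ≈ 10.

10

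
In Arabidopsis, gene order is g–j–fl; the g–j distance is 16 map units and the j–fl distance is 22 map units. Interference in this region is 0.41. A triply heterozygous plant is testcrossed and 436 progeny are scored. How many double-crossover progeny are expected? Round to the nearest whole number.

9

Map distances give recombination frequencies of 0.160 and 0.220 for the two intervals.
With interference 0.41 (so coincidence = 0.59), expected double-crossover frequency = 0.160 × 0.220 × 0.59 = 0.02077.
Expected number = 0.02077 × 436 = 9.05 ≈ 9.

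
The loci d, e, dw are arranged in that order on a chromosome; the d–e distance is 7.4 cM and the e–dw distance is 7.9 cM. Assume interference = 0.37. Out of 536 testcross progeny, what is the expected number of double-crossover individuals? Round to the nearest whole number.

Map distances give recombination frequencies of 0.074 and 0.079 for the two intervals.
With interference 0.37 (so coincidence = 0.63), expected double-crossover frequency = 0.074 × 0.079 × 0.63 = 0.00368.
Expected number = 0.00368 × 536 = 1.97 ≈ 2.

2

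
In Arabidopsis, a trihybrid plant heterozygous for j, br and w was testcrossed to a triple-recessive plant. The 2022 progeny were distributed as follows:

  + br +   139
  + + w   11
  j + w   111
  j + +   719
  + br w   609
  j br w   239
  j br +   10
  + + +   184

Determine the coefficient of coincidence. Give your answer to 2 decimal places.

The two most frequent reciprocal classes, + br w and j + +, are the parental types, so the F1 was + br w / j + +.
The two rarest classes, + + w and j br +, are the double crossovers. Comparing them with the parentals, only the br allele has switched, so br is the middle locus and the order is w – br – j.
w–br: (250 + 21)/2022 = 0.1340; br–j: (423 + 21)/2022 = 0.2196.
Expected DCO frequency = 0.1340 × 0.2196 ≈ 0.02943; observed = 21/2022 ≈ 0.01039.
Coefficient of coincidence = 0.01039/0.02943 ≈ 0.35.

0.35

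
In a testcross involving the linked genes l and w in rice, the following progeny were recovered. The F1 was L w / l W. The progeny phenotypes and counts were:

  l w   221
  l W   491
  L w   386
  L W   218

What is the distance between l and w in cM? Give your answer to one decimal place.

33.4 cM

The recombinant classes are L W and l w: 218 + 221 = 439.
Recombination frequency = 439/1316 = 0.3336 ≈ 33.4%, i.e. 33.4 cM.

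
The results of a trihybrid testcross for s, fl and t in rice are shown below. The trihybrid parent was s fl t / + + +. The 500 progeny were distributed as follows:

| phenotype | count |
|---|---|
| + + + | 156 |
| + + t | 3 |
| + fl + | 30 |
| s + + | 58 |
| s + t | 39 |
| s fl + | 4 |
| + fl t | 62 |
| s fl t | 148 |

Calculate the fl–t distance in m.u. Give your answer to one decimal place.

15.2 m.u.

The two rarest classes, s fl + and + + t, are the double crossovers. Comparing them with the parentals, only the t allele has switched, so t is the middle locus and the order is s – t – fl.
Crossovers in the t–fl interval produce the single-crossover classes s + t and + fl + (39 + 30 = 69) plus the double crossovers (7).
RF(t–fl) = (69 + 7) / 500 = 76/500 = 0.1520 → 15.2 m.u.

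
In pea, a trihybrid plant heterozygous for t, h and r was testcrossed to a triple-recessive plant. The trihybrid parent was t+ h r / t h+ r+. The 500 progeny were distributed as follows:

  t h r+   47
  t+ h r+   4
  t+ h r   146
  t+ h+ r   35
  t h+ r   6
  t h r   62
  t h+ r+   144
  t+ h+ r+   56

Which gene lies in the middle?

r

The two rarest classes, t+ h r+ and t h+ r, are the double crossovers. Comparing them with the parentals, only the r allele has switched, so r is the middle locus and the order is h – r – t.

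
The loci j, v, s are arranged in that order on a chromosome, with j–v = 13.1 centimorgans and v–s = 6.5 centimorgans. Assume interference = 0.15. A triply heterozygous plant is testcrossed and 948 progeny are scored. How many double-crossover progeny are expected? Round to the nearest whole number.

Map distances give recombination frequencies of 0.131 and 0.065 for the two intervals.
With interference 0.15 (so coincidence = 0.85), expected double-crossover frequency = 0.131 × 0.065 × 0.85 = 0.00724.
Expected number = 0.00724 × 948 = 6.86 ≈ 7.

7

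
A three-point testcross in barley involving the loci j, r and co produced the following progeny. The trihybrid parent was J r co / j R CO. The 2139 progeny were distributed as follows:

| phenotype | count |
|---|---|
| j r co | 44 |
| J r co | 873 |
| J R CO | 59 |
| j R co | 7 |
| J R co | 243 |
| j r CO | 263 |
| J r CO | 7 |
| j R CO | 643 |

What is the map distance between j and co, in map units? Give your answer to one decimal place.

The two rarest classes, J r CO and j R co, are the double crossovers. Comparing them with the parentals, only the co allele has switched, so co is the middle locus and the order is r – co – j.
Crossovers in the co–j interval produce the single-crossover classes j r co and J R CO (44 + 59 = 103) plus the double crossovers (14).
RF(co–j) = (103 + 14) / 2139 = 117/2139 = 0.0547 → 5.5 map units.

5.5 map units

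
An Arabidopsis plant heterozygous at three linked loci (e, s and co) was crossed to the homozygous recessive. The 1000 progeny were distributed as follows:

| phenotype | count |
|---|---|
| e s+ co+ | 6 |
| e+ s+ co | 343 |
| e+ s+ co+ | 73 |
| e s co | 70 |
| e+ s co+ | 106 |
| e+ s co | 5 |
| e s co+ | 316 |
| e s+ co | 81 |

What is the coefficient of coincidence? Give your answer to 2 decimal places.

The two most frequent reciprocal classes, e s co+ and e+ s+ co, are the parental types, so the F1 was e s co+ / e+ s+ co.
The two rarest classes, e s+ co+ and e+ s co, are the double crossovers. Comparing them with the parentals, only the s allele has switched, so s is the middle locus and the order is co – s – e.
co–s: (143 + 11)/1000 = 0.1540; s–e: (187 + 11)/1000 = 0.1980.
Expected DCO frequency = 0.1540 × 0.1980 ≈ 0.03049; observed = 11/1000 ≈ 0.01100.
Coefficient of coincidence = 0.01100/0.03049 ≈ 0.36.

0.36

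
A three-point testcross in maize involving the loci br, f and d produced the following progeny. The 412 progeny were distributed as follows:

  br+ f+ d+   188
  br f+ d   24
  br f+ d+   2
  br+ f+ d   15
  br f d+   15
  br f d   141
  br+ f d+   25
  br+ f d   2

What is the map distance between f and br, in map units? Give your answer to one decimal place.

The two most frequent reciprocal classes, br f d and br+ f+ d+, are the parental types, so the F1 was br f d / br+ f+ d+.
The two rarest classes, br+ f d and br f+ d+, are the double crossovers. Comparing them with the parentals, only the br allele has switched, so br is the middle locus and the order is f – br – d.
Crossovers in the f–br interval produce the single-crossover classes br f+ d and br+ f d+ (24 + 25 = 49) plus the double crossovers (4).
RF(f–br) = (49 + 4) / 412 = 53/412 = 0.1286 → 12.9 map units.

12.9 map units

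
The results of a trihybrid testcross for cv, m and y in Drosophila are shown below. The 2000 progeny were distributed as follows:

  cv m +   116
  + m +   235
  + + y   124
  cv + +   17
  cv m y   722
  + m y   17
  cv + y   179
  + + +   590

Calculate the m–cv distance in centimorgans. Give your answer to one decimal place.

The two most frequent reciprocal classes, cv m y and + + +, are the parental types, so the F1 was cv m y / + + +.
The two rarest classes, + m y and cv + +, are the double crossovers. Comparing them with the parentals, only the cv allele has switched, so cv is the middle locus and the order is y – cv – m.
Crossovers in the cv–m interval produce the single-crossover classes cv + y and + m + (179 + 235 = 414) plus the double crossovers (34).
RF(cv–m) = (414 + 34) / 2000 = 448/2000 = 0.2240 → 22.4 centimorgans.

22.4 centimorgans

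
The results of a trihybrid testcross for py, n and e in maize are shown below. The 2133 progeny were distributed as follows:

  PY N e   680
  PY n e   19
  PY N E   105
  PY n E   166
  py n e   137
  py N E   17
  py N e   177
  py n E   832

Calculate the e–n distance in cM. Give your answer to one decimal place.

13.0 cM

The two most frequent reciprocal classes, PY N e and py n E, are the parental types, so the F1 was PY N e / py n E.
The two rarest classes, PY n e and py N E, are the double crossovers. Comparing them with the parentals, only the n allele has switched, so n is the middle locus and the order is py – n – e.
Crossovers in the n–e interval produce the single-crossover classes PY N E and py n e (105 + 137 = 242) plus the double crossovers (36).
RF(n–e) = (242 + 36) / 2133 = 278/2133 = 0.1303 → 13.0 cM.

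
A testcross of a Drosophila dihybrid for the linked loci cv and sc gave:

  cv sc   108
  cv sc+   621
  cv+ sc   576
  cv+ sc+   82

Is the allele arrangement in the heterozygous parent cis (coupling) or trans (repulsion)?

trans

The two most frequent classes are cv+ sc (576) and cv sc+ (621); these are the parental (non-recombinant) types.
So the F1 carried cv+ sc on one chromosome and cv sc+ on the other — the recessive alleles are on opposite chromosomes (trans / repulsion).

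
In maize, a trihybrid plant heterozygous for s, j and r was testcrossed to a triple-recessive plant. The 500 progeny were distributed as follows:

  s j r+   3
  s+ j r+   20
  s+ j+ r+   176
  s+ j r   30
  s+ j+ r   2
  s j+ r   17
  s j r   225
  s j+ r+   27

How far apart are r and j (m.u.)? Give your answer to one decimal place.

8.4 m.u.

The two most frequent reciprocal classes, s+ j+ r+ and s j r, are the parental types, so the F1 was s+ j+ r+ / s j r.
The two rarest classes, s+ j+ r and s j r+, are the double crossovers. Comparing them with the parentals, only the r allele has switched, so r is the middle locus and the order is j – r – s.
Crossovers in the j–r interval produce the single-crossover classes s+ j r+ and s j+ r (20 + 17 = 37) plus the double crossovers (5).
RF(j–r) = (37 + 5) / 500 = 42/500 = 0.0840 → 8.4 m.u.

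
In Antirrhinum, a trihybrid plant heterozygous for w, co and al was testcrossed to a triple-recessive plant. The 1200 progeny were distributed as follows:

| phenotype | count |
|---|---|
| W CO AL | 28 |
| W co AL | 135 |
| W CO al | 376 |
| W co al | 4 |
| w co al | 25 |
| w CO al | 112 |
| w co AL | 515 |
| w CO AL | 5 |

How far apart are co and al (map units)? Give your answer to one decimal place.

The two most frequent reciprocal classes, W CO al and w co AL, are the parental types, so the F1 was W CO al / w co AL.
The two rarest classes, W co al and w CO AL, are the double crossovers. Comparing them with the parentals, only the co allele has switched, so co is the middle locus and the order is al – co – w.
Crossovers in the al–co interval produce the single-crossover classes W CO AL and w co al (28 + 25 = 53) plus the double crossovers (9).
RF(al–co) = (53 + 9) / 1200 = 62/1200 = 0.0517 → 5.2 map units.

5.2 map units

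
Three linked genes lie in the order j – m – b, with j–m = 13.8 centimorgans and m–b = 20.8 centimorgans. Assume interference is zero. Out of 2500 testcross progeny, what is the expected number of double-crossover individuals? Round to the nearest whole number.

Map distances give recombination frequencies of 0.138 and 0.208 for the two intervals.
With no interference, expected double-crossover frequency = 0.138 × 0.208 = 0.02870.
Expected number = 0.02870 × 2500 = 71.76 ≈ 72.

72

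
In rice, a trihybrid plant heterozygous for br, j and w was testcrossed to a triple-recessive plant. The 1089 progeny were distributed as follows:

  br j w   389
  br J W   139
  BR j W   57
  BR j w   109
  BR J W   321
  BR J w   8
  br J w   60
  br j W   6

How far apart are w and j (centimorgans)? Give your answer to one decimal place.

The two most frequent reciprocal classes, BR J W and br j w, are the parental types, so the F1 was BR J W / br j w.
The two rarest classes, BR J w and br j W, are the double crossovers. Comparing them with the parentals, only the w allele has switched, so w is the middle locus and the order is br – w – j.
Crossovers in the w–j interval produce the single-crossover classes BR j W and br J w (57 + 60 = 117) plus the double crossovers (14).
RF(w–j) = (117 + 14) / 1089 = 131/1089 = 0.1203 → 12.0 centimorgans.

12.0 centimorgans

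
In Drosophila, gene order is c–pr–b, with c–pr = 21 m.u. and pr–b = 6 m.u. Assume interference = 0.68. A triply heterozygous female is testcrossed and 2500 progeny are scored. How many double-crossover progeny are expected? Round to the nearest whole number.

10

Map distances give recombination frequencies of 0.210 and 0.060 for the two intervals.
With interference 0.68 (so coincidence = 0.32), expected double-crossover frequency = 0.210 × 0.060 × 0.32 = 0.00403.
Expected number = 0.00403 × 2500 = 10.08 ≈ 10.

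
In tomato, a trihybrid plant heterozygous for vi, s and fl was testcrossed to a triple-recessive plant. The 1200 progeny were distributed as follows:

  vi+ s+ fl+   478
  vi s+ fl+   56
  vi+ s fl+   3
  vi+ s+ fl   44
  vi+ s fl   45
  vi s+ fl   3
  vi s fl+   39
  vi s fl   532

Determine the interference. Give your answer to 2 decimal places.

The two most frequent reciprocal classes, vi+ s+ fl+ and vi s fl, are the parental types, so the F1 was vi+ s+ fl+ / vi s fl.
The two rarest classes, vi+ s fl+ and vi s+ fl, are the double crossovers. Comparing them with the parentals, only the s allele has switched, so s is the middle locus and the order is vi – s – fl.
vi–s: (101 + 6)/1200 = 0.0892; s–fl: (83 + 6)/1200 = 0.0742.
Expected DCO frequency = 0.0892 × 0.0742 ≈ 0.00662; observed = 6/1200 ≈ 0.00500.
Coefficient of coincidence = 0.00500/0.00662 ≈ 0.76; interference = 1 − 0.76 = 0.24.

0.24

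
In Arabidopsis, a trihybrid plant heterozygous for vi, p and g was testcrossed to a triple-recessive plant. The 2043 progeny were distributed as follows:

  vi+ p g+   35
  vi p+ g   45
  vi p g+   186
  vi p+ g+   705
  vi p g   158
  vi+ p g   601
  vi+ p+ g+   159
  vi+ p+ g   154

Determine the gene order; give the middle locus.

The two most frequent reciprocal classes, vi+ p g and vi p+ g+, are the parental types, so the F1 was vi+ p g / vi p+ g+.
The two rarest classes, vi+ p g+ and vi p+ g, are the double crossovers. Comparing them with the parentals, only the g allele has switched, so g is the middle locus and the order is p – g – vi.

g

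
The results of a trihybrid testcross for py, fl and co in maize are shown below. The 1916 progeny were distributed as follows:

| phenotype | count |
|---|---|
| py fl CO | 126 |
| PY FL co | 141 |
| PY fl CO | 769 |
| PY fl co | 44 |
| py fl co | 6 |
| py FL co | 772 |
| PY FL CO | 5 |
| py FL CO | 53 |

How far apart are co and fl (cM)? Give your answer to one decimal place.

5.6 cM

The two most frequent reciprocal classes, PY fl CO and py FL co, are the parental types, so the F1 was PY fl CO / py FL co.
The two rarest classes, PY FL CO and py fl co, are the double crossovers. Comparing them with the parentals, only the fl allele has switched, so fl is the middle locus and the order is py – fl – co.
Crossovers in the fl–co interval produce the single-crossover classes PY fl co and py FL CO (44 + 53 = 97) plus the double crossovers (11).
RF(fl–co) = (97 + 11) / 1916 = 108/1916 = 0.0564 → 5.6 cM.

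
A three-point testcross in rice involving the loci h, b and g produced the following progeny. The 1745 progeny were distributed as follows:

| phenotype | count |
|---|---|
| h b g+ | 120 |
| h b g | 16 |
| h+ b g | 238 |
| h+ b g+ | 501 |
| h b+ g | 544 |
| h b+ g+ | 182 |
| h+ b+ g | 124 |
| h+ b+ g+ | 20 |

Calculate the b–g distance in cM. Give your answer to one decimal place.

The two most frequent reciprocal classes, h+ b g+ and h b+ g, are the parental types, so the F1 was h+ b g+ / h b+ g.
The two rarest classes, h+ b+ g+ and h b g, are the double crossovers. Comparing them with the parentals, only the b allele has switched, so b is the middle locus and the order is h – b – g.
Crossovers in the b–g interval produce the single-crossover classes h+ b g and h b+ g+ (238 + 182 = 420) plus the double crossovers (36).
RF(b–g) = (420 + 36) / 1745 = 456/1745 = 0.2613 → 26.1 cM.

26.1 cM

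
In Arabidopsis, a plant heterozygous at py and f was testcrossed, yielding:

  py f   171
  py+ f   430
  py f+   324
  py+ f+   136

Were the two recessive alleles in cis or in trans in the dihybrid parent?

The two most frequent classes are py+ f (430) and py f+ (324); these are the parental (non-recombinant) types.
So the F1 carried py+ f on one chromosome and py f+ on the other — the recessive alleles are on opposite chromosomes (trans / repulsion).

trans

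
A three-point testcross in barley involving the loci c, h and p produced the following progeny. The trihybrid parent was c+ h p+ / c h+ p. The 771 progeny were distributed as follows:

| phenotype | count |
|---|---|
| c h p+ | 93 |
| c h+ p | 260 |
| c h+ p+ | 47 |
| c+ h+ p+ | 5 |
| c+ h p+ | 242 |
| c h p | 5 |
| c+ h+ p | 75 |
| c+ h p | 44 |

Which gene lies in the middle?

h

The two rarest classes, c+ h+ p+ and c h p, are the double crossovers. Comparing them with the parentals, only the h allele has switched, so h is the middle locus and the order is p – h – c.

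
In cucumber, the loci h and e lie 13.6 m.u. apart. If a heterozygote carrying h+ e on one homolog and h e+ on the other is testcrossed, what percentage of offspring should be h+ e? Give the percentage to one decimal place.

43.2%

A map distance of 13.6 m.u. corresponds to a recombination frequency of 0.136.
The F1 is h+ e / h e+, so h+ e is a parental gamete class with expected frequency (1 − r)/2 = 0.864/2 = 0.4320.
That is 0.4320 = 43.2% of the progeny.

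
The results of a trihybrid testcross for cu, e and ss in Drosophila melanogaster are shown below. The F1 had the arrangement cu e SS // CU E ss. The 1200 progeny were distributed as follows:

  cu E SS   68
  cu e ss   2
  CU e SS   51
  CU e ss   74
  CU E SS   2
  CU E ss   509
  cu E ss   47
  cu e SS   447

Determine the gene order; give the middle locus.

The two rarest classes, cu e ss and CU E SS, are the double crossovers. Comparing them with the parentals, only the ss allele has switched, so ss is the middle locus and the order is e – ss – cu.

ss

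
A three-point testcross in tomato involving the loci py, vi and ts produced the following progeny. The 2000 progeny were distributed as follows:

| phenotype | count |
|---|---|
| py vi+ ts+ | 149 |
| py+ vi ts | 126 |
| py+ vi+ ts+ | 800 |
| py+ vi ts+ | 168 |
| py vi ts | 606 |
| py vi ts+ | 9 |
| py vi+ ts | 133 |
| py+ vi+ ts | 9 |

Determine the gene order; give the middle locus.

The two most frequent reciprocal classes, py vi ts and py+ vi+ ts+, are the parental types, so the F1 was py vi ts / py+ vi+ ts+.
The two rarest classes, py vi ts+ and py+ vi+ ts, are the double crossovers. Comparing them with the parentals, only the ts allele has switched, so ts is the middle locus and the order is vi – ts – py.

ts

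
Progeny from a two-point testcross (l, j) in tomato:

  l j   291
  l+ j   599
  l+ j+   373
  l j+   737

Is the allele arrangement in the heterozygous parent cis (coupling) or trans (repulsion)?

trans

The two most frequent classes are l+ j (599) and l j+ (737); these are the parental (non-recombinant) types.
So the F1 carried l+ j on one chromosome and l j+ on the other — the recessive alleles are on opposite chromosomes (trans / repulsion).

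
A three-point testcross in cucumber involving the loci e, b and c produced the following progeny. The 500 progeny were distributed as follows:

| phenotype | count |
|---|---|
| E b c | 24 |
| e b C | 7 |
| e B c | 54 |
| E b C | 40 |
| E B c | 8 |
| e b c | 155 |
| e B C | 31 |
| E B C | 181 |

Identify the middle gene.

c

The two most frequent reciprocal classes, e b c and E B C, are the parental types, so the F1 was e b c / E B C.
The two rarest classes, e b C and E B c, are the double crossovers. Comparing them with the parentals, only the c allele has switched, so c is the middle locus and the order is b – c – e.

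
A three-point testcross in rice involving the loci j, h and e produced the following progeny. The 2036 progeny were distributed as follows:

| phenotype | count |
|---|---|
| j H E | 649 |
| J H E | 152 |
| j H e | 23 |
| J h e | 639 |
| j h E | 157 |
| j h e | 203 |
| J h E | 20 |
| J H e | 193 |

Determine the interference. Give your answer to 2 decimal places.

The two most frequent reciprocal classes, J h e and j H E, are the parental types, so the F1 was J h e / j H E.
The two rarest classes, J h E and j H e, are the double crossovers. Comparing them with the parentals, only the e allele has switched, so e is the middle locus and the order is h – e – j.
h–e: (350 + 43)/2036 = 0.1930; e–j: (355 + 43)/2036 = 0.1955.
Expected DCO frequency = 0.1930 × 0.1955 ≈ 0.03773; observed = 43/2036 ≈ 0.02112.
Coefficient of coincidence = 0.02112/0.03773 ≈ 0.56; interference = 1 − 0.56 = 0.44.

0.44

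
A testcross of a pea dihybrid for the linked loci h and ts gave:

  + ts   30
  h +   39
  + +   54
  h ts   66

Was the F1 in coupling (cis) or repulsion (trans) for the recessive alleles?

The two most frequent classes are + + (54) and h ts (66); these are the parental (non-recombinant) types.
So the F1 carried + + on one chromosome and h ts on the other — the recessive alleles are on the same chromosome (cis / coupling).

cis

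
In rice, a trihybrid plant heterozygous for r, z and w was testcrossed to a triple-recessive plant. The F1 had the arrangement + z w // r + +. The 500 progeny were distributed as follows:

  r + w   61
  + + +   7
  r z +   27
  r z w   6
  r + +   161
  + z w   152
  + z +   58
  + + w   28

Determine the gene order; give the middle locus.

The two rarest classes, r z w and + + +, are the double crossovers. Comparing them with the parentals, only the r allele has switched, so r is the middle locus and the order is w – r – z.

r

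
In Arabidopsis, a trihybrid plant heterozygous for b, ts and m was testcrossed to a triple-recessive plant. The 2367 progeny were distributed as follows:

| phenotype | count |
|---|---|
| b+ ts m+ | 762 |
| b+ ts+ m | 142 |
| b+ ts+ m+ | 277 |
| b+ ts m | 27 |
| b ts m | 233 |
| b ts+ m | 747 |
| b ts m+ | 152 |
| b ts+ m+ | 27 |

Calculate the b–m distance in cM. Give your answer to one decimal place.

14.7 cM

The two most frequent reciprocal classes, b ts+ m and b+ ts m+, are the parental types, so the F1 was b ts+ m / b+ ts m+.
The two rarest classes, b ts+ m+ and b+ ts m, are the double crossovers. Comparing them with the parentals, only the m allele has switched, so m is the middle locus and the order is ts – m – b.
Crossovers in the m–b interval produce the single-crossover classes b+ ts+ m and b ts m+ (142 + 152 = 294) plus the double crossovers (54).
RF(m–b) = (294 + 54) / 2367 = 348/2367 = 0.1470 → 14.7 cM.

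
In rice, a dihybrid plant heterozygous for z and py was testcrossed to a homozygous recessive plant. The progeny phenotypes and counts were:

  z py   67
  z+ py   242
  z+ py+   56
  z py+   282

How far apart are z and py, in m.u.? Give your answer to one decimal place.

The two most frequent classes, z+ py (242) and z py+ (282), are the parental types, so the F1 was z+ py / z py+.
The recombinant classes are z+ py+ and z py: 56 + 67 = 123.
Recombination frequency = 123/647 = 0.1901 ≈ 19.0%, i.e. 19.0 m.u.

19.0 m.u.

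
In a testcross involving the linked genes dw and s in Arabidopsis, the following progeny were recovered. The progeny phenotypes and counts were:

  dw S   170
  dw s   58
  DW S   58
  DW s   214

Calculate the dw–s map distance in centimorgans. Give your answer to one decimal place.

23.2 centimorgans

The two most frequent classes, DW s (214) and dw S (170), are the parental types, so the F1 was DW s / dw S.
The recombinant classes are DW S and dw s: 58 + 58 = 116.
Recombination frequency = 116/500 = 0.2320 ≈ 23.2%, i.e. 23.2 centimorgans.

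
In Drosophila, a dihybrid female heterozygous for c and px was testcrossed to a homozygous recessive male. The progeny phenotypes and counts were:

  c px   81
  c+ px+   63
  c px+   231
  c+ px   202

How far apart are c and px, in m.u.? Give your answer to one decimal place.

25.0 m.u.

The two most frequent classes, c+ px (202) and c px+ (231), are the parental types, so the F1 was c+ px / c px+.
The recombinant classes are c+ px+ and c px: 63 + 81 = 144.
Recombination frequency = 144/577 = 0.2496 ≈ 25.0%, i.e. 25.0 m.u.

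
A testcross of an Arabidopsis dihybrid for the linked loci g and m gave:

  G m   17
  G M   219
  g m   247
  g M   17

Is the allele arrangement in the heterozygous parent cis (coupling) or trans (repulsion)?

The two most frequent classes are G M (219) and g m (247); these are the parental (non-recombinant) types.
So the F1 carried G M on one chromosome and g m on the other — the recessive alleles are on the same chromosome (cis / coupling).

cis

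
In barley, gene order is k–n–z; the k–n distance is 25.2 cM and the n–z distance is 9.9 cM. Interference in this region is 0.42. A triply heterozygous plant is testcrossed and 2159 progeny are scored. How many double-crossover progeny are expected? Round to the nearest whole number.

Map distances give recombination frequencies of 0.252 and 0.099 for the two intervals.
With interference 0.42 (so coincidence = 0.58), expected double-crossover frequency = 0.252 × 0.099 × 0.58 = 0.01447.
Expected number = 0.01447 × 2159 = 31.24 ≈ 31.

31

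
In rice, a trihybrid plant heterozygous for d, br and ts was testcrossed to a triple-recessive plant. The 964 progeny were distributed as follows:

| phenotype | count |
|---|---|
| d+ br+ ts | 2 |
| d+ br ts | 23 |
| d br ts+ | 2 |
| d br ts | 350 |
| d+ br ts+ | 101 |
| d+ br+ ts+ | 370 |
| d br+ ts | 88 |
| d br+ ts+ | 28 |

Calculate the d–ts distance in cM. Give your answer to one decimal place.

The two most frequent reciprocal classes, d+ br+ ts+ and d br ts, are the parental types, so the F1 was d+ br+ ts+ / d br ts.
The two rarest classes, d+ br+ ts and d br ts+, are the double crossovers. Comparing them with the parentals, only the ts allele has switched, so ts is the middle locus and the order is br – ts – d.
Crossovers in the ts–d interval produce the single-crossover classes d br+ ts+ and d+ br ts (28 + 23 = 51) plus the double crossovers (4).
RF(ts–d) = (51 + 4) / 964 = 55/964 = 0.0571 → 5.7 cM.

5.7 cM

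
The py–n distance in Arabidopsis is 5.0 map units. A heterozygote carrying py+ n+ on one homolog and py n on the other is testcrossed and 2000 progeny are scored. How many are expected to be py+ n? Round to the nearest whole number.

50

A map distance of 5.0 map units corresponds to a recombination frequency of 0.050.
The F1 is py+ n+ / py n, so py+ n is a recombinant gamete class with expected frequency r/2 = 0.050/2 = 0.0250.
Expected number = 0.0250 × 2000 = 50.00 ≈ 50.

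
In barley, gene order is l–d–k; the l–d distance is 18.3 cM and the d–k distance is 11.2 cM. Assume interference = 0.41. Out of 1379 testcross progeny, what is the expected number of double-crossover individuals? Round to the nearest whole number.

17

Map distances give recombination frequencies of 0.183 and 0.112 for the two intervals.
With interference 0.41 (so coincidence = 0.59), expected double-crossover frequency = 0.183 × 0.112 × 0.59 = 0.01209.
Expected number = 0.01209 × 1379 = 16.68 ≈ 17.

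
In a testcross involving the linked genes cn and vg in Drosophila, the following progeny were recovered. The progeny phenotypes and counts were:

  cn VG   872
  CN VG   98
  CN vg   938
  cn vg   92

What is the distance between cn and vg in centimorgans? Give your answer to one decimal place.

9.5 centimorgans

The two most frequent classes, CN vg (938) and cn VG (872), are the parental types, so the F1 was CN vg / cn VG.
The recombinant classes are CN VG and cn vg: 98 + 92 = 190.
Recombination frequency = 190/2000 = 0.0950 ≈ 9.5%, i.e. 9.5 centimorgans.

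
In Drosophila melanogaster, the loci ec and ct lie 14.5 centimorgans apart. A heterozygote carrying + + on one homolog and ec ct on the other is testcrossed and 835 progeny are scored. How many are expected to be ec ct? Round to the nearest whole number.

A map distance of 14.5 centimorgans corresponds to a recombination frequency of 0.145.
The F1 is + + / ec ct, so ec ct is a parental gamete class with expected frequency (1 − r)/2 = 0.855/2 = 0.4275.
Expected number = 0.4275 × 835 = 356.96 ≈ 357.

357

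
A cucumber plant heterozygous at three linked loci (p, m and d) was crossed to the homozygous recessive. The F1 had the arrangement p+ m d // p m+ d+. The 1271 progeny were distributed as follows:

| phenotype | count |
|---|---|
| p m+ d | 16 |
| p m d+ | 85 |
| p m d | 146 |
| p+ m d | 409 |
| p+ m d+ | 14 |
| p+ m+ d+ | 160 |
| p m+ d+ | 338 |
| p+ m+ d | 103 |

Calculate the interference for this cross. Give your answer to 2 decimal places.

0.48

The two rarest classes, p+ m d+ and p m+ d, are the double crossovers. Comparing them with the parentals, only the d allele has switched, so d is the middle locus and the order is m – d – p.
m–d: (188 + 30)/1271 = 0.1715; d–p: (306 + 30)/1271 = 0.2644.
Expected DCO frequency = 0.1715 × 0.2644 ≈ 0.04534; observed = 30/1271 ≈ 0.02360.
Coefficient of coincidence = 0.02360/0.04534 ≈ 0.52; interference = 1 − 0.52 = 0.48.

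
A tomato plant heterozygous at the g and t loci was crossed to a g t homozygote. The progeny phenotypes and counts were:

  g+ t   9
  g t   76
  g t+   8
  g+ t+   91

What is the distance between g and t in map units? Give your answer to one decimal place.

The two most frequent classes, g+ t+ (91) and g t (76), are the parental types, so the F1 was g+ t+ / g t.
The recombinant classes are g+ t and g t+: 9 + 8 = 17.
Recombination frequency = 17/184 = 0.0924 ≈ 9.2%, i.e. 9.2 map units.

9.2 map units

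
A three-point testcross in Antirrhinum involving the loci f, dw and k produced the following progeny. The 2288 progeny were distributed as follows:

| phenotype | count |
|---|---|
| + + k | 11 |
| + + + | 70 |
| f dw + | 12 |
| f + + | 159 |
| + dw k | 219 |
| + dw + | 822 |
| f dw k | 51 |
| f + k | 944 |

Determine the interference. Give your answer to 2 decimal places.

0.09

The two most frequent reciprocal classes, f + k and + dw +, are the parental types, so the F1 was f + k / + dw +.
The two rarest classes, + + k and f dw +, are the double crossovers. Comparing them with the parentals, only the f allele has switched, so f is the middle locus and the order is k – f – dw.
k–f: (378 + 23)/2288 = 0.1753; f–dw: (121 + 23)/2288 = 0.0629.
Expected DCO frequency = 0.1753 × 0.0629 ≈ 0.01103; observed = 23/2288 ≈ 0.01005.
Coefficient of coincidence = 0.01005/0.01103 ≈ 0.91; interference = 1 − 0.91 = 0.09.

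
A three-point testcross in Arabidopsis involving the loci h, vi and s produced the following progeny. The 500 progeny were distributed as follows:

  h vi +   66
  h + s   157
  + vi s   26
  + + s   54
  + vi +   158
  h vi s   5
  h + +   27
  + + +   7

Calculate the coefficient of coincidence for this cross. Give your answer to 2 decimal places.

0.70

The two most frequent reciprocal classes, h + s and + vi +, are the parental types, so the F1 was h + s / + vi +.
The two rarest classes, h vi s and + + +, are the double crossovers. Comparing them with the parentals, only the vi allele has switched, so vi is the middle locus and the order is h – vi – s.
h–vi: (120 + 12)/500 = 0.2640; vi–s: (53 + 12)/500 = 0.1300.
Expected DCO frequency = 0.2640 × 0.1300 ≈ 0.03432; observed = 12/500 ≈ 0.02400.
Coefficient of coincidence = 0.02400/0.03432 ≈ 0.70.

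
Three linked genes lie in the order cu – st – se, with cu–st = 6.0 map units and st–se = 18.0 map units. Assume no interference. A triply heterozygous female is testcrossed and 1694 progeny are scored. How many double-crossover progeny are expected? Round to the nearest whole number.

18

Map distances give recombination frequencies of 0.060 and 0.180 for the two intervals.
With no interference, expected double-crossover frequency = 0.060 × 0.180 = 0.01080.
Expected number = 0.01080 × 1694 = 18.30 ≈ 18.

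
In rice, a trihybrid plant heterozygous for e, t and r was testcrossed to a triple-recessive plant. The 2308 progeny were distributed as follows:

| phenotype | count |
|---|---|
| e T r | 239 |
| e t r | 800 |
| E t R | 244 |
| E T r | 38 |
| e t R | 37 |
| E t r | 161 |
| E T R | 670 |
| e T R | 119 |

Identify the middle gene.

The two most frequent reciprocal classes, e t r and E T R, are the parental types, so the F1 was e t r / E T R.
The two rarest classes, e t R and E T r, are the double crossovers. Comparing them with the parentals, only the r allele has switched, so r is the middle locus and the order is e – r – t.

r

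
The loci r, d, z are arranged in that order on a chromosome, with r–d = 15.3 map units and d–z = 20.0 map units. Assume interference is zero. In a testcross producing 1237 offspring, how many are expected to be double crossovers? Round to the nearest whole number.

Map distances give recombination frequencies of 0.153 and 0.200 for the two intervals.
With no interference, expected double-crossover frequency = 0.153 × 0.200 = 0.03060.
Expected number = 0.03060 × 1237 = 37.85 ≈ 38.

38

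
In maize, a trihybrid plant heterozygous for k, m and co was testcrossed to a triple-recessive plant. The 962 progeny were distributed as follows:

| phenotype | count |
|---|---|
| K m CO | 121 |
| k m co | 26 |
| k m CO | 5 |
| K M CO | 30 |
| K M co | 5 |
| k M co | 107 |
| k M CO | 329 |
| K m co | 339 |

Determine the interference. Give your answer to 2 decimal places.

0.39

The two most frequent reciprocal classes, K m co and k M CO, are the parental types, so the F1 was K m co / k M CO.
The two rarest classes, K M co and k m CO, are the double crossovers. Comparing them with the parentals, only the m allele has switched, so m is the middle locus and the order is k – m – co.
k–m: (56 + 10)/962 = 0.0686; m–co: (228 + 10)/962 = 0.2474.
Expected DCO frequency = 0.0686 × 0.2474 ≈ 0.01697; observed = 10/962 ≈ 0.01040.
Coefficient of coincidence = 0.01040/0.01697 ≈ 0.61; interference = 1 − 0.61 = 0.39.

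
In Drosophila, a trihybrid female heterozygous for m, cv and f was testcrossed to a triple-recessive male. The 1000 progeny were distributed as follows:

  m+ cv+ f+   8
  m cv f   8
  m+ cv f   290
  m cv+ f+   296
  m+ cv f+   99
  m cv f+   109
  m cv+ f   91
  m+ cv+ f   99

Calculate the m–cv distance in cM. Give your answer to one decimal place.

The two most frequent reciprocal classes, m cv+ f+ and m+ cv f, are the parental types, so the F1 was m cv+ f+ / m+ cv f.
The two rarest classes, m+ cv+ f+ and m cv f, are the double crossovers. Comparing them with the parentals, only the m allele has switched, so m is the middle locus and the order is cv – m – f.
Crossovers in the cv–m interval produce the single-crossover classes m cv f+ and m+ cv+ f (109 + 99 = 208) plus the double crossovers (16).
RF(cv–m) = (208 + 16) / 1000 = 224/1000 = 0.2240 → 22.4 cM.

22.4 cM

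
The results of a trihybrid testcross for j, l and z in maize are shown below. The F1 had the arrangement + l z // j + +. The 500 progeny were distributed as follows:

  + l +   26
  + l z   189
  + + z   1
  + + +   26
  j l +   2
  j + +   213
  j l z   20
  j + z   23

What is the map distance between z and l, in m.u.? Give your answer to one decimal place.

The two rarest classes, + + z and j l +, are the double crossovers. Comparing them with the parentals, only the l allele has switched, so l is the middle locus and the order is j – l – z.
Crossovers in the l–z interval produce the single-crossover classes + l + and j + z (26 + 23 = 49) plus the double crossovers (3).
RF(l–z) = (49 + 3) / 500 = 52/500 = 0.1040 → 10.4 m.u.

10.4 m.u.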